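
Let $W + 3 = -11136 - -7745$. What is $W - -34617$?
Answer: $31223$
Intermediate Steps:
$W = -3394$ ($W = -3 - 3391 = -3394$)
$W - -34617 = -3394 - -34617 = -3394 + 34617 = 31223$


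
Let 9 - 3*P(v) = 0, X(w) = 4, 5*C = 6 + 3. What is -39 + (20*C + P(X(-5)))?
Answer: 0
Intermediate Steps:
C = 9/5 (C = (6 + 3)/5 = (⅕)*9 = 9/5 ≈ 1.8000)
P(v) = 3 (P(v) = 3 - ⅓*0 = 3 + 0 = 3)
-39 + (20*C + P(X(-5))) = -39 + (20*(9/5) + 3) = -39 + (36 + 3) = -39 + 39 = 0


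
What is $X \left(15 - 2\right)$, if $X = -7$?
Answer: $-91$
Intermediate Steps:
$X \left(15 - 2\right) = - 7 \left(15 - 2\right) = \left(-7\right) 13 = -91$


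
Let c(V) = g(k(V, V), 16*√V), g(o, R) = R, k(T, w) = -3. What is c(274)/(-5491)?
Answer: -16*√274/5491 ≈ -0.048233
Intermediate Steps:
c(V) = 16*√V
c(274)/(-5491) = (16*√274)/(-5491) = (16*√274)*(-1/5491) = -16*√274/5491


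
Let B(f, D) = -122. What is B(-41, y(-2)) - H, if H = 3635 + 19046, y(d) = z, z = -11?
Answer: -22803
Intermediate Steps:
y(d) = -11
H = 22681
B(-41, y(-2)) - H = -122 - 1*22681 = -122 - 22681 = -22803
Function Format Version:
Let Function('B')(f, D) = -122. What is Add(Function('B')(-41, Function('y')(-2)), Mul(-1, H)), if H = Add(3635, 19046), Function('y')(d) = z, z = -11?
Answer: -22803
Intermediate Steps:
Function('y')(d) = -11
H = 22681
Add(Function('B')(-41, Function('y')(-2)), Mul(-1, H)) = Add(-122, Mul(-1, 22681)) = Add(-122, -22681) = -22803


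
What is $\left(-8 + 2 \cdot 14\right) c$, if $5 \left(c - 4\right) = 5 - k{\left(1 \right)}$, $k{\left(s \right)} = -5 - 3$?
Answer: $132$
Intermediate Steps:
$k{\left(s \right)} = -8$
$c = \frac{33}{5}$ ($c = 4 + \frac{5 - -8}{5} = 4 + \frac{5 + 8}{5} = 4 + \frac{1}{5} \cdot 13 = 4 + \frac{13}{5} = \frac{33}{5} \approx 6.6$)
$\left(-8 + 2 \cdot 14\right) c = \left(-8 + 2 \cdot 14\right) \frac{33}{5} = \left(-8 + 28\right) \frac{33}{5} = 20 \cdot \frac{33}{5} = 132$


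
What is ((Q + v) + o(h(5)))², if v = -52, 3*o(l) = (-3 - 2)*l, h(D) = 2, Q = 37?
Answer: 3025/9 ≈ 336.11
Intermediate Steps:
o(l) = -5*l/3 (o(l) = ((-3 - 2)*l)/3 = (-5*l)/3 = -5*l/3)
((Q + v) + o(h(5)))² = ((37 - 52) - 5/3*2)² = (-15 - 10/3)² = (-55/3)² = 3025/9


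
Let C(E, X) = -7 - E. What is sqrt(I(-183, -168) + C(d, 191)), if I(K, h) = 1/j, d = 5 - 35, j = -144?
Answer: sqrt(3311)/12 ≈ 4.7951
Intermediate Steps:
d = -30
I(K, h) = -1/144 (I(K, h) = 1/(-144) = -1/144)
sqrt(I(-183, -168) + C(d, 191)) = sqrt(-1/144 + (-7 - 1*(-30))) = sqrt(-1/144 + (-7 + 30)) = sqrt(-1/144 + 23) = sqrt(3311/144) = sqrt(3311)/12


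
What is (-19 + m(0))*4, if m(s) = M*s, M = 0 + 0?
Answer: -76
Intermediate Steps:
M = 0
m(s) = 0 (m(s) = 0*s = 0)
(-19 + m(0))*4 = (-19 + 0)*4 = -19*4 = -76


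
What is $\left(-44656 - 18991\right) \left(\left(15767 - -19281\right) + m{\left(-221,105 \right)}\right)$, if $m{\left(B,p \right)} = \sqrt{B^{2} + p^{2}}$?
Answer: $-2230700056 - 63647 \sqrt{59866} \approx -2.2463 \cdot 10^{9}$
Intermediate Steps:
$\left(-44656 - 18991\right) \left(\left(15767 - -19281\right) + m{\left(-221,105 \right)}\right) = \left(-44656 - 18991\right) \left(\left(15767 - -19281\right) + \sqrt{\left(-221\right)^{2} + 105^{2}}\right) = - 63647 \left(\left(15767 + 19281\right) + \sqrt{48841 + 11025}\right) = - 63647 \left(35048 + \sqrt{59866}\right) = -2230700056 - 63647 \sqrt{59866}$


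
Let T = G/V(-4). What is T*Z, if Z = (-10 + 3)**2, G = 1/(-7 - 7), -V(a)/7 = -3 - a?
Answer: 1/2 ≈ 0.50000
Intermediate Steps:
V(a) = 21 + 7*a (V(a) = -7*(-3 - a) = 21 + 7*a)
G = -1/14 (G = 1/(-14) = -1/14 ≈ -0.071429)
T = 1/98 (T = -1/(14*(21 + 7*(-4))) = -1/(14*(21 - 28)) = -1/14/(-7) = -1/14*(-1/7) = 1/98 ≈ 0.010204)
Z = 49 (Z = (-7)**2 = 49)
T*Z = (1/98)*49 = 1/2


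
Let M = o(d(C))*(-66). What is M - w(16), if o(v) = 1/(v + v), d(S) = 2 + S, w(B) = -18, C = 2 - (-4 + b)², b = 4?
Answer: 39/4 ≈ 9.7500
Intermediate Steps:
C = 2 (C = 2 - (-4 + 4)² = 2 - 1*0² = 2 - 1*0 = 2 + 0 = 2)
o(v) = 1/(2*v)
M = -33/4 (M = (1/(2*(2 + 2)))*(-66) = ((½)/4)*(-66) = ((½)*(¼))*(-66) = (⅛)*(-66) = -33/4 ≈ -8.2500)
M - w(16) = -33/4 - 1*(-18) = -33/4 + 18 = 39/4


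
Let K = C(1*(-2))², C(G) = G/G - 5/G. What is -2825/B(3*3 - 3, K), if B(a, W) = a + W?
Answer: -11300/73 ≈ -154.79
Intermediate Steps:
C(G) = 1 - 5/G
K = 49/4 (K = ((-5 + 1*(-2))/((1*(-2))))² = ((-5 - 2)/(-2))² = (-½*(-7))² = (7/2)² = 49/4 ≈ 12.250)
B(a, W) = W + a
-2825/B(3*3 - 3, K) = -2825/(49/4 + (3*3 - 3)) = -2825/(49/4 + (9 - 3)) = -2825/(49/4 + 6) = -2825/73/4 = -2825*4/73 = -11300/73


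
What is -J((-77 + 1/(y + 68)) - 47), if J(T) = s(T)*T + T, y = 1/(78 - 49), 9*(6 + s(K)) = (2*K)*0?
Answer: -1223115/1973 ≈ -619.93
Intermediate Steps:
s(K) = -6 (s(K) = -6 + ((2*K)*0)/9 = -6 + (⅑)*0 = -6 + 0 = -6)
y = 1/29 ≈ 0.034483
J(T) = -5*T (J(T) = -6*T + T = -5*T)
-J((-77 + 1/(y + 68)) - 47) = -(-5)*((-77 + 1/(1/29 + 68)) - 47) = -(-5)*((-77 + 1/(1973/29)) - 47) = -(-5)*((-77 + 29/1973) - 47) = -(-5)*(-151892/1973 - 47) = -(-5)*(-244623)/1973 = -1*1223115/1973 = -1223115/1973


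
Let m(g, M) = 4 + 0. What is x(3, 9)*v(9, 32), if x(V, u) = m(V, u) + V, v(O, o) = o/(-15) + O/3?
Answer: 91/15 ≈ 6.0667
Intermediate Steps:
m(g, M) = 4
v(O, o) = -o/15 + O/3 (v(O, o) = o*(-1/15) + O*(⅓) = -o/15 + O/3)
x(V, u) = 4 + V
x(3, 9)*v(9, 32) = (4 + 3)*(-1/15*32 + (⅓)*9) = 7*(-32/15 + 3) = 7*(13/15) = 91/15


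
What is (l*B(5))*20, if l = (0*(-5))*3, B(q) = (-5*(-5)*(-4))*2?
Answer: 0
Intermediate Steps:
B(q) = -200 (B(q) = (25*(-4))*2 = -100*2 = -200)
l = 0 (l = 0*3 = 0)
(l*B(5))*20 = (0*(-200))*20 = 0*20 = 0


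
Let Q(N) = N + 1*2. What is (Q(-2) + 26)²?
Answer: 676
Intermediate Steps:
Q(N) = 2 + N (Q(N) = N + 2 = 2 + N)
(Q(-2) + 26)² = ((2 - 2) + 26)² = (0 + 26)² = 26² = 676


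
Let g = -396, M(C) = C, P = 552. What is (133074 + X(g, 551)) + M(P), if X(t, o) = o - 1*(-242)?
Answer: 134419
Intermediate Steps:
X(t, o) = 242 + o (X(t, o) = o + 242 = 242 + o)
(133074 + X(g, 551)) + M(P) = (133074 + (242 + 551)) + 552 = (133074 + 793) + 552 = 133867 + 552 = 134419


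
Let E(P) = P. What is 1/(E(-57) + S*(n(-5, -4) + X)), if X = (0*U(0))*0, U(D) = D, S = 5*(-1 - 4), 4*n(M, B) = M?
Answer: -4/103 ≈ -0.038835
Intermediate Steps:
n(M, B) = M/4
S = -25 (S = 5*(-5) = -25)
X = 0 (X = (0*0)*0 = 0*0 = 0)
1/(E(-57) + S*(n(-5, -4) + X)) = 1/(-57 - 25*((¼)*(-5) + 0)) = 1/(-57 - 25*(-5/4 + 0)) = 1/(-57 - 25*(-5/4)) = 1/(-57 + 125/4) = 1/(-103/4) = -4/103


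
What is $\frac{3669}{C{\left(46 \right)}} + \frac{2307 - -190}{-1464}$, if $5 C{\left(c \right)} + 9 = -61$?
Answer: $- \frac{2703187}{10248} \approx -263.78$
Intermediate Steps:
$C{\left(c \right)} = -14$ ($C{\left(c \right)} = - \frac{9}{5} + \frac{1}{5} \left(-61\right) = - \frac{9}{5} - \frac{61}{5} = -14$)
$\frac{3669}{C{\left(46 \right)}} + \frac{2307 - -190}{-1464} = \frac{3669}{-14} + \frac{2307 - -190}{-1464} = 3669 \left(- \frac{1}{14}\right) + \left(2307 + 190\right) \left(- \frac{1}{1464}\right) = - \frac{3669}{14} + 2497 \left(- \frac{1}{1464}\right) = - \frac{3669}{14} - \frac{2497}{1464} = - \frac{2703187}{10248}$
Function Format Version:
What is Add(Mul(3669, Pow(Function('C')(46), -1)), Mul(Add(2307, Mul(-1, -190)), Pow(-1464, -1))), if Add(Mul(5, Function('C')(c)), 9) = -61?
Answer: Rational(-2703187, 10248) ≈ -263.78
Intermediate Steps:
Function('C')(c) = -14 (Function('C')(c) = Add(Rational(-9, 5), Mul(Rational(1, 5), -61)) = Add(Rational(-9, 5), Rational(-61, 5)) = -14)
Add(Mul(3669, Pow(Function('C')(46), -1)), Mul(Add(2307, Mul(-1, -190)), Pow(-1464, -1))) = Add(Mul(3669, Pow(-14, -1)), Mul(Add(2307, Mul(-1, -190)), Pow(-1464, -1))) = Add(Mul(3669, Rational(-1, 14)), Mul(Add(2307, 190), Rational(-1, 1464))) = Add(Rational(-3669, 14), Mul(2497, Rational(-1, 1464))) = Add(Rational(-3669, 14), Rational(-2497, 1464)) = Rational(-2703187, 10248)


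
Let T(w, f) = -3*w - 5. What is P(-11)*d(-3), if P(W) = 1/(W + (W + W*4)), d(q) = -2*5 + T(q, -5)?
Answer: 1/11 ≈ 0.090909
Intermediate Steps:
T(w, f) = -5 - 3*w
d(q) = -15 - 3*q (d(q) = -2*5 + (-5 - 3*q) = -10 + (-5 - 3*q) = -15 - 3*q)
P(W) = 1/(6*W) (P(W) = 1/(W + (W + 4*W)) = 1/(W + 5*W) = 1/(6*W))
P(-11)*d(-3) = ((⅙)/(-11))*(-15 - 3*(-3)) = ((⅙)*(-1/11))*(-15 + 9) = -1/66*(-6) = 1/11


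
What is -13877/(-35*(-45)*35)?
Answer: -13877/55125 ≈ -0.25174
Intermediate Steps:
-13877/(-35*(-45)*35) = -13877/(1575*35) = -13877/55125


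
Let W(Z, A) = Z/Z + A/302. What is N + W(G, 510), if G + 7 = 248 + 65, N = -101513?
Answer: -15328057/151 ≈ -1.0151e+5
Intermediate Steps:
G = 306 (G = -7 + (248 + 65) = -7 + 313 = 306)
W(Z, A) = 1 + A/302 (W(Z, A) = 1 + A*(1/302) = 1 + A/302)
N + W(G, 510) = -101513 + (1 + (1/302)*510) = -101513 + (1 + 255/151) = -101513 + 406/151 = -15328057/151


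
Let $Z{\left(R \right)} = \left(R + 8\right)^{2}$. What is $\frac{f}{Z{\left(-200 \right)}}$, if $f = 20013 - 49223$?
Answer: $- \frac{14605}{18432} \approx -0.79237$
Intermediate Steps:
$Z{\left(R \right)} = \left(8 + R\right)^{2}$
$f = -29210$ ($f = 20013 - 49223 = -29210$)
$\frac{f}{Z{\left(-200 \right)}} = - \frac{29210}{\left(8 - 200\right)^{2}} = - \frac{29210}{\left(-192\right)^{2}} = - \frac{29210}{36864} = \left(-29210\right) \frac{1}{36864} = - \frac{14605}{18432}$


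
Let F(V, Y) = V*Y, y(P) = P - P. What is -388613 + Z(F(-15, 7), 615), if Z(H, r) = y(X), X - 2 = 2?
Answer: -388613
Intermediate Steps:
X = 4 (X = 2 + 2 = 4)
y(P) = 0
Z(H, r) = 0
-388613 + Z(F(-15, 7), 615) = -388613 + 0 = -388613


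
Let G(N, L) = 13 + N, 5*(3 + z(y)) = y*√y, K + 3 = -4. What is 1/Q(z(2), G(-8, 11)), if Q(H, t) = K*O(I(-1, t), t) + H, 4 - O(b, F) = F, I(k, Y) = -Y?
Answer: 25/98 - 5*√2/196 ≈ 0.21903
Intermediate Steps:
K = -7 (K = -3 - 4 = -7)
z(y) = -3 + y^(3/2)/5 (z(y) = -3 + (y*√y)/5 = -3 + y^(3/2)/5)
O(b, F) = 4 - F
Q(H, t) = -28 + H + 7*t (Q(H, t) = -7*(4 - t) + H = (-28 + 7*t) + H = -28 + H + 7*t)
1/Q(z(2), G(-8, 11)) = 1/(-28 + (-3 + 2^(3/2)/5) + 7*(13 - 8)) = 1/(-28 + (-3 + (2*√2)/5) + 7*5) = 1/(-28 + (-3 + 2*√2/5) + 35) = 1/(4 + 2*√2/5)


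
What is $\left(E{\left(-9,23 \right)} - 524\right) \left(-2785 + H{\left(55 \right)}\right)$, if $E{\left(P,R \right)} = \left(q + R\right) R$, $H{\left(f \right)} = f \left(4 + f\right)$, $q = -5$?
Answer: $-50600$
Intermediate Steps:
$E{\left(P,R \right)} = R \left(-5 + R\right)$ ($E{\left(P,R \right)} = \left(-5 + R\right) R = R \left(-5 + R\right)$)
$\left(E{\left(-9,23 \right)} - 524\right) \left(-2785 + H{\left(55 \right)}\right) = \left(23 \left(-5 + 23\right) - 524\right) \left(-2785 + 55 \left(4 + 55\right)\right) = \left(23 \cdot 18 - 524\right) \left(-2785 + 55 \cdot 59\right) = \left(414 - 524\right) \left(-2785 + 3245\right) = \left(-110\right) 460 = -50600$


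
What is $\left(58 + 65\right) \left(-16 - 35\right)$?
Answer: $-6273$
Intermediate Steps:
$\left(58 + 65\right) \left(-16 - 35\right) = 123 \left(-16 - 35\right) = 123 \left(-51\right) = -6273$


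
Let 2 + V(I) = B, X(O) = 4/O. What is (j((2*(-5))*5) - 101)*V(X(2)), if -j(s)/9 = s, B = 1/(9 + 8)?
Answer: -11517/17 ≈ -677.47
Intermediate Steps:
B = 1/17 ≈ 0.058824
j(s) = -9*s
V(I) = -33/17 (V(I) = -2 + 1/17 = -33/17)
(j((2*(-5))*5) - 101)*V(X(2)) = (-9*2*(-5)*5 - 101)*(-33/17) = (-(-90)*5 - 101)*(-33/17) = (-9*(-50) - 101)*(-33/17) = (450 - 101)*(-33/17) = 349*(-33/17) = -11517/17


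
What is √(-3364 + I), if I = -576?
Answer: 2*I*√985 ≈ 62.769*I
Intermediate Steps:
√(-3364 + I) = √(-3364 - 576) = √(-3940) = 2*I*√985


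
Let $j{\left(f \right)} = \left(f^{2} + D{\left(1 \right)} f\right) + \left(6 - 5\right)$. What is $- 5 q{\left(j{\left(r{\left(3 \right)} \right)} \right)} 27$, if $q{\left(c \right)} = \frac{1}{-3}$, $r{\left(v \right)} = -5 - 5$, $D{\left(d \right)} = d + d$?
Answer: $45$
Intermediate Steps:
$D{\left(d \right)} = 2 d$
$r{\left(v \right)} = -10$ ($r{\left(v \right)} = -5 - 5 = -10$)
$j{\left(f \right)} = 1 + f^{2} + 2 f$ ($j{\left(f \right)} = \left(f^{2} + 2 \cdot 1 f\right) + \left(6 - 5\right) = \left(f^{2} + 2 f\right) + 1 = 1 + f^{2} + 2 f$)
$q{\left(c \right)} = - \frac{1}{3}$
$- 5 q{\left(j{\left(r{\left(3 \right)} \right)} \right)} 27 = \left(-5\right) \left(- \frac{1}{3}\right) 27 = \frac{5}{3} \cdot 27 = 45$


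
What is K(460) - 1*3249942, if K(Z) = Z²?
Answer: -3038342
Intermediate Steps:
K(460) - 1*3249942 = 460² - 1*3249942 = 211600 - 3249942 = -3038342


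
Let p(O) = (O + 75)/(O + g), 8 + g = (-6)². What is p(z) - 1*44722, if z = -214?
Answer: -8318153/186 ≈ -44721.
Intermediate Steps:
g = 28 (g = -8 + (-6)² = -8 + 36 = 28)
p(O) = (75 + O)/(28 + O) (p(O) = (O + 75)/(O + 28) = (75 + O)/(28 + O))
p(z) - 1*44722 = (75 - 214)/(28 - 214) - 1*44722 = -139/(-186) - 44722 = -1/186*(-139) - 44722 = 139/186 - 44722 = -8318153/186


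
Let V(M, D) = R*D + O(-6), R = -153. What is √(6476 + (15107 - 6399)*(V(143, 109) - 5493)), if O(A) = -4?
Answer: 2*I*√48271179 ≈ 13896.0*I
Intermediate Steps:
V(M, D) = -4 - 153*D (V(M, D) = -153*D - 4 = -4 - 153*D)
√(6476 + (15107 - 6399)*(V(143, 109) - 5493)) = √(6476 + (15107 - 6399)*((-4 - 153*109) - 5493)) = √(6476 + 8708*((-4 - 16677) - 5493)) = √(6476 + 8708*(-16681 - 5493)) = √(6476 + 8708*(-22174)) = √(6476 - 193091192) = √(-193084716) = 2*I*√48271179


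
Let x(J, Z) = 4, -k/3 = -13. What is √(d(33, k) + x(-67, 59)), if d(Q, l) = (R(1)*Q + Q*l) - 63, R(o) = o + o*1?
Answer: √1294 ≈ 35.972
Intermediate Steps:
k = 39 (k = -3*(-13) = 39)
R(o) = 2*o (R(o) = o + o = 2*o)
d(Q, l) = -63 + 2*Q + Q*l (d(Q, l) = ((2*1)*Q + Q*l) - 63 = (2*Q + Q*l) - 63 = -63 + 2*Q + Q*l)
√(d(33, k) + x(-67, 59)) = √((-63 + 2*33 + 33*39) + 4) = √((-63 + 66 + 1287) + 4) = √(1290 + 4) = √1294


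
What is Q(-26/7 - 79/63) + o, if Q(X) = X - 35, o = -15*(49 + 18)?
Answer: -65833/63 ≈ -1045.0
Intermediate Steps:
o = -1005 (o = -15*67 = -1005)
Q(X) = -35 + X
Q(-26/7 - 79/63) + o = (-35 + (-26/7 - 79/63)) - 1005 = (-35 - 313/63) - 1005 = -2518/63 - 1005 = -65833/63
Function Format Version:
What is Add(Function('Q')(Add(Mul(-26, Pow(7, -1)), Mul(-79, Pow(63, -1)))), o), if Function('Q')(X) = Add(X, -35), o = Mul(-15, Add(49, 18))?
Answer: Rational(-65833, 63) ≈ -1045.0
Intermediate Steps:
o = -1005 (o = Mul(-15, 67) = -1005)
Function('Q')(X) = Add(-35, X)
Add(Function('Q')(Add(Mul(-26, Pow(7, -1)), Mul(-79, Pow(63, -1)))), o) = Add(Add(-35, Add(Mul(-26, Pow(7, -1)), Mul(-79, Pow(63, -1)))), -1005) = Add(Add(-35, Add(Mul(-26, Rational(1, 7)), Mul(-79, Rational(1, 63)))), -1005) = Add(Add(-35, Add(Rational(-26, 7), Rational(-79, 63))), -1005) = Add(Add(-35, Rational(-313, 63)), -1005) = Add(Rational(-2518, 63), -1005) = Rational(-65833, 63)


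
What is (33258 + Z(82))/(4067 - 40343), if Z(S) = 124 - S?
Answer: -2775/3023 ≈ -0.91796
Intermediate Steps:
(33258 + Z(82))/(4067 - 40343) = (33258 + (124 - 1*82))/(4067 - 40343) = (33258 + (124 - 82))/(-36276) = (33258 + 42)*(-1/36276) = 33300*(-1/36276) = -2775/3023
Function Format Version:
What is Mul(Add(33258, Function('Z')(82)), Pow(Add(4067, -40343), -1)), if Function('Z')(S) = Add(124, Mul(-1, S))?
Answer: Rational(-2775, 3023) ≈ -0.91796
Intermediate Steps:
Mul(Add(33258, Function('Z')(82)), Pow(Add(4067, -40343), -1)) = Mul(Add(33258, Add(124, Mul(-1, 82))), Pow(Add(4067, -40343), -1)) = Mul(Add(33258, Add(124, -82)), Pow(-36276, -1)) = Mul(Add(33258, 42), Rational(-1, 36276)) = Mul(33300, Rational(-1, 36276)) = Rational(-2775, 3023)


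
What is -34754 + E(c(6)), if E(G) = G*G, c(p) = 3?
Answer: -34745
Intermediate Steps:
E(G) = G²
-34754 + E(c(6)) = -34754 + 3² = -34754 + 9 = -34745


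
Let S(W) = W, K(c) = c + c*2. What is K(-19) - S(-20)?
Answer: -37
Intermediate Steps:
K(c) = 3*c (K(c) = c + 2*c = 3*c)
K(-19) - S(-20) = 3*(-19) - 1*(-20) = -57 + 20 = -37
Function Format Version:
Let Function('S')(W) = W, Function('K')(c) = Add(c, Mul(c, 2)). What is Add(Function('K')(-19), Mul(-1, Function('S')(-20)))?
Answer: -37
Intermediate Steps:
Function('K')(c) = Mul(3, c) (Function('K')(c) = Add(c, Mul(2, c)) = Mul(3, c))
Add(Function('K')(-19), Mul(-1, Function('S')(-20))) = Add(Mul(3, -19), Mul(-1, -20)) = Add(-57, 20) = -37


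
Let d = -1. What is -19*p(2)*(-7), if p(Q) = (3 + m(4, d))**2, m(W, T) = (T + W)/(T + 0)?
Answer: 0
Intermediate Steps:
m(W, T) = (T + W)/T
p(Q) = 0 (p(Q) = (3 + (-1 + 4)/(-1))**2 = (3 - 1*3)**2 = (3 - 3)**2 = 0**2 = 0)
-19*p(2)*(-7) = -19*0*(-7) = 0*(-7) = 0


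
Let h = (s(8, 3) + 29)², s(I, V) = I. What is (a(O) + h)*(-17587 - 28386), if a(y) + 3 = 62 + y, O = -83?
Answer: -61833685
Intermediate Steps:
h = 1369 (h = (8 + 29)² = 37² = 1369)
a(y) = 59 + y (a(y) = -3 + (62 + y) = 59 + y)
(a(O) + h)*(-17587 - 28386) = ((59 - 83) + 1369)*(-17587 - 28386) = (-24 + 1369)*(-45973) = 1345*(-45973) = -61833685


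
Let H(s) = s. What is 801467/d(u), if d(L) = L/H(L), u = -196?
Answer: 801467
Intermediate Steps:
d(L) = 1 (d(L) = L/L = 1)
801467/d(u) = 801467/1 = 801467*1 = 801467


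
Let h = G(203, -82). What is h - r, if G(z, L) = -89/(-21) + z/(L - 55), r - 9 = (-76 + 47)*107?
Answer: 8909368/2877 ≈ 3096.8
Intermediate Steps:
r = -3094 (r = 9 + (-76 + 47)*107 = 9 - 29*107 = 9 - 3103 = -3094)
G(z, L) = 89/21 + z/(-55 + L) (G(z, L) = -89*(-1/21) + z/(-55 + L) = 89/21 + z/(-55 + L))
h = 7930/2877 (h = (-4895 + 21*203 + 89*(-82))/(21*(-55 - 82)) = (1/21)*(-4895 + 4263 - 7298)/(-137) = (1/21)*(-1/137)*(-7930) = 7930/2877 ≈ 2.7563)
h - r = 7930/2877 - 1*(-3094) = 7930/2877 + 3094 = 8909368/2877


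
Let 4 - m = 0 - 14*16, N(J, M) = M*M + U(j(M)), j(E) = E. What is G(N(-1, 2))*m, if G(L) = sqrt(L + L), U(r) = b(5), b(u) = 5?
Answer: 684*sqrt(2) ≈ 967.32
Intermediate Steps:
U(r) = 5
N(J, M) = 5 + M**2 (N(J, M) = M*M + 5 = M**2 + 5 = 5 + M**2)
G(L) = sqrt(2)*sqrt(L) (G(L) = sqrt(2*L) = sqrt(2)*sqrt(L))
m = 228 (m = 4 - (0 - 14*16) = 4 - (0 - 224) = 4 - 1*(-224) = 4 + 224 = 228)
G(N(-1, 2))*m = (sqrt(2)*sqrt(5 + 2**2))*228 = (sqrt(2)*sqrt(5 + 4))*228 = (sqrt(2)*sqrt(9))*228 = (sqrt(2)*3)*228 = (3*sqrt(2))*228 = 684*sqrt(2)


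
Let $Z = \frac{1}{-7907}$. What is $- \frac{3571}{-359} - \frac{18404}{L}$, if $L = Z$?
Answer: $\frac{52241837223}{359} \approx 1.4552 \cdot 10^{8}$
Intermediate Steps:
$Z = - \frac{1}{7907} \approx -0.00012647$
$L = - \frac{1}{7907} \approx -0.00012647$
$- \frac{3571}{-359} - \frac{18404}{L} = - \frac{3571}{-359} - \frac{18404}{- \frac{1}{7907}} = \left(-3571\right) \left(- \frac{1}{359}\right) - -145520428 = \frac{3571}{359} + 145520428 = \frac{52241837223}{359}$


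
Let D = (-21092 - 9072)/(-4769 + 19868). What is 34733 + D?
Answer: 524403403/15099 ≈ 34731.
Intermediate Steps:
D = -30164/15099 ≈ -1.9977
34733 + D = 34733 - 30164/15099 = 524403403/15099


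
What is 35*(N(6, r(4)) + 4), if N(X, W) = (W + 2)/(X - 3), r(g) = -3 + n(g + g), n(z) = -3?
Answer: 280/3 ≈ 93.333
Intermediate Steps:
r(g) = -6 (r(g) = -3 - 3 = -6)
N(X, W) = (2 + W)/(-3 + X)
35*(N(6, r(4)) + 4) = 35*((2 - 6)/(-3 + 6) + 4) = 35*(-4/3 + 4) = 35*(8/3) = 280/3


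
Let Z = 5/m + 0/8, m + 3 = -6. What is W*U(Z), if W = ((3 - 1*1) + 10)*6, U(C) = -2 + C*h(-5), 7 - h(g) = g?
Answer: -624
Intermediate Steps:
m = -9 (m = -3 - 6 = -9)
h(g) = 7 - g
Z = -5/9 (Z = 5/(-9) + 0/8 = 5*(-⅑) + 0*(⅛) = -5/9 + 0 = -5/9 ≈ -0.55556)
U(C) = -2 + 12*C (U(C) = -2 + C*(7 - 1*(-5)) = -2 + C*(7 + 5) = -2 + C*12 = -2 + 12*C)
W = 72 (W = ((3 - 1) + 10)*6 = (2 + 10)*6 = 12*6 = 72)
W*U(Z) = 72*(-2 + 12*(-5/9)) = 72*(-2 - 20/3) = 72*(-26/3) = -624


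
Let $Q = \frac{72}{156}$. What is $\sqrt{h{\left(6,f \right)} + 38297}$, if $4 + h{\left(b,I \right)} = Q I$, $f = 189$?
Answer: $\frac{\sqrt{6486259}}{13} \approx 195.91$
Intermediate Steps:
$Q = \frac{6}{13}$ ($Q = 72 \cdot \frac{1}{156} = \frac{6}{13} \approx 0.46154$)
$h{\left(b,I \right)} = -4 + \frac{6 I}{13}$
$\sqrt{h{\left(6,f \right)} + 38297} = \sqrt{\left(-4 + \frac{6}{13} \cdot 189\right) + 38297} = \sqrt{\left(-4 + \frac{1134}{13}\right) + 38297} = \sqrt{\frac{1082}{13} + 38297} = \sqrt{\frac{498943}{13}} = \frac{\sqrt{6486259}}{13}$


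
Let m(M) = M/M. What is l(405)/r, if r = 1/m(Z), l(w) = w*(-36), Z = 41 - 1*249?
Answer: -14580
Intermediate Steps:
Z = -208 (Z = 41 - 249 = -208)
l(w) = -36*w
m(M) = 1
r = 1 (r = 1/1 = 1)
l(405)/r = -36*405/1 = -14580*1 = -14580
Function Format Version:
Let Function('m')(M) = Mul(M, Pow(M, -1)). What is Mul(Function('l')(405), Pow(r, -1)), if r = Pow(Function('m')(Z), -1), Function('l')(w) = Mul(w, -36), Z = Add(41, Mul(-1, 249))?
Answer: -14580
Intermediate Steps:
Z = -208 (Z = Add(41, -249) = -208)
Function('l')(w) = Mul(-36, w)
Function('m')(M) = 1
r = 1 (r = Pow(1, -1) = 1)
Mul(Function('l')(405), Pow(r, -1)) = Mul(Mul(-36, 405), Pow(1, -1)) = Mul(-14580, 1) = -14580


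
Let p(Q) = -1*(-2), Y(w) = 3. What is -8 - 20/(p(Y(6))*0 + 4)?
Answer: -13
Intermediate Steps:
p(Q) = 2
-8 - 20/(p(Y(6))*0 + 4) = -8 - 20/(2*0 + 4) = -8 - 20/(0 + 4) = -8 - 20/4 = -8 + (¼)*(-20) = -8 - 5 = -13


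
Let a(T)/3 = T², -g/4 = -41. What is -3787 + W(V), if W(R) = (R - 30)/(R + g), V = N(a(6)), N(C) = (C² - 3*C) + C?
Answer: -21981613/5806 ≈ -3786.0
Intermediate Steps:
g = 164 (g = -4*(-41) = 164)
a(T) = 3*T²
N(C) = C² - 2*C
V = 11448 (V = (3*6²)*(-2 + 3*6²) = (3*36)*(-2 + 3*36) = 108*(-2 + 108) = 108*106 = 11448)
W(R) = (-30 + R)/(164 + R) (W(R) = (R - 30)/(R + 164) = (-30 + R)/(164 + R))
-3787 + W(V) = -3787 + (-30 + 11448)/(164 + 11448) = -3787 + 11418/11612 = -3787 + (1/11612)*11418 = -3787 + 5709/5806 = -21981613/5806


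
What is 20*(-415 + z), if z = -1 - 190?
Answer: -12120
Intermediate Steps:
z = -191
20*(-415 + z) = 20*(-415 - 191) = 20*(-606) = -12120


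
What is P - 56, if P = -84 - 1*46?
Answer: -186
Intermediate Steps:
P = -130 (P = -84 - 46 = -130)
P - 56 = -130 - 56 = -186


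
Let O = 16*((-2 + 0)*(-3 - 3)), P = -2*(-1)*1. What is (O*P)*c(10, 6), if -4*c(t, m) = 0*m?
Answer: 0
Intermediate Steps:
c(t, m) = 0 (c(t, m) = -0*m = -¼*0 = 0)
P = 2 (P = 2*1 = 2)
O = 192 (O = 16*(-2*(-6)) = 16*12 = 192)
(O*P)*c(10, 6) = (192*2)*0 = 384*0 = 0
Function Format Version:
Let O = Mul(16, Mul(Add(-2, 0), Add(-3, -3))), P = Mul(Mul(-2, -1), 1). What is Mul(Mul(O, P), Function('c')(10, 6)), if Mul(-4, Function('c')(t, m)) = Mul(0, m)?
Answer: 0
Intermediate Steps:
Function('c')(t, m) = 0 (Function('c')(t, m) = Mul(Rational(-1, 4), Mul(0, m)) = Mul(Rational(-1, 4), 0) = 0)
P = 2 (P = Mul(2, 1) = 2)
O = 192 (O = Mul(16, Mul(-2, -6)) = Mul(16, 12) = 192)
Mul(Mul(O, P), Function('c')(10, 6)) = Mul(Mul(192, 2), 0) = Mul(384, 0) = 0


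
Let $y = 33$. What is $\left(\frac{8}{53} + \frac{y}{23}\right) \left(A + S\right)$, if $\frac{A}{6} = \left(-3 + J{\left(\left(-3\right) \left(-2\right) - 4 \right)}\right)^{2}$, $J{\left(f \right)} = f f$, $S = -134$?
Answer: $- \frac{247424}{1219} \approx -202.97$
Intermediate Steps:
$J{\left(f \right)} = f^{2}$
$A = 6$ ($A = 6 \left(-3 + \left(\left(-3\right) \left(-2\right) - 4\right)^{2}\right)^{2} = 6 \left(-3 + \left(6 - 4\right)^{2}\right)^{2} = 6 \left(-3 + 2^{2}\right)^{2} = 6 \left(-3 + 4\right)^{2} = 6 \cdot 1^{2} = 6 \cdot 1 = 6$)
$\left(\frac{8}{53} + \frac{y}{23}\right) \left(A + S\right) = \left(\frac{8}{53} + \frac{33}{23}\right) \left(6 - 134\right) = \left(8 \cdot \frac{1}{53} + 33 \cdot \frac{1}{23}\right) \left(-128\right) = \left(\frac{8}{53} + \frac{33}{23}\right) \left(-128\right) = \frac{1933}{1219} \left(-128\right) = - \frac{247424}{1219}$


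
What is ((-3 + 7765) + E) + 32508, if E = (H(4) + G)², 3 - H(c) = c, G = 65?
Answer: 44366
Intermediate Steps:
H(c) = 3 - c
E = 4096 (E = ((3 - 1*4) + 65)² = ((3 - 4) + 65)² = (-1 + 65)² = 64² = 4096)
((-3 + 7765) + E) + 32508 = ((-3 + 7765) + 4096) + 32508 = (7762 + 4096) + 32508 = 11858 + 32508 = 44366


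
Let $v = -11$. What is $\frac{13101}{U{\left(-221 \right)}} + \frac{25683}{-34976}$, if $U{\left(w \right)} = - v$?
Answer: $\frac{41630733}{34976} \approx 1190.3$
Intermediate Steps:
$U{\left(w \right)} = 11$ ($U{\left(w \right)} = \left(-1\right) \left(-11\right) = 11$)
$\frac{13101}{U{\left(-221 \right)}} + \frac{25683}{-34976} = \frac{13101}{11} + \frac{25683}{-34976} = 13101 \cdot \frac{1}{11} + 25683 \left(- \frac{1}{34976}\right) = 1191 - \frac{25683}{34976} = \frac{41630733}{34976}$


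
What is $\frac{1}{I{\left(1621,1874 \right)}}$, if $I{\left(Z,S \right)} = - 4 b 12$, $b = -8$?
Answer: $\frac{1}{384} \approx 0.0026042$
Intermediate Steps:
$I{\left(Z,S \right)} = 384$ ($I{\left(Z,S \right)} = \left(-4\right) \left(-8\right) 12 = 32 \cdot 12 = 384$)
$\frac{1}{I{\left(1621,1874 \right)}} = \frac{1}{384}$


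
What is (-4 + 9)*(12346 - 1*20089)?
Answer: -38715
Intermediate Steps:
(-4 + 9)*(12346 - 1*20089) = 5*(12346 - 20089) = 5*(-7743) = -38715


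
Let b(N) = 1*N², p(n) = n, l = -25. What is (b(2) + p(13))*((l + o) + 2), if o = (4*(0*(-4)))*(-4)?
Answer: -391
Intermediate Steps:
o = 0 (o = (4*0)*(-4) = 0*(-4) = 0)
b(N) = N²
(b(2) + p(13))*((l + o) + 2) = (2² + 13)*((-25 + 0) + 2) = (4 + 13)*(-25 + 2) = 17*(-23) = -391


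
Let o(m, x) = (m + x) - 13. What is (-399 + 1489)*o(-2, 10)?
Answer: -5450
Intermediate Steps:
o(m, x) = -13 + m + x
(-399 + 1489)*o(-2, 10) = (-399 + 1489)*(-13 - 2 + 10) = 1090*(-5) = -5450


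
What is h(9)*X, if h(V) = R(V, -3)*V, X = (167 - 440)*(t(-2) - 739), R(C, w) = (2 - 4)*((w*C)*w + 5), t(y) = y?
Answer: -313149564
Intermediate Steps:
R(C, w) = -10 - 2*C*w**2 (R(C, w) = -2*((C*w)*w + 5) = -2*(C*w**2 + 5) = -2*(5 + C*w**2) = -10 - 2*C*w**2)
X = 202293 (X = (167 - 440)*(-2 - 739) = -273*(-741) = 202293)
h(V) = V*(-10 - 18*V) (h(V) = (-10 - 2*V*(-3)**2)*V = (-10 - 2*V*9)*V = (-10 - 18*V)*V = V*(-10 - 18*V))
h(9)*X = -2*9*(5 + 9*9)*202293 = -2*9*(5 + 81)*202293 = -2*9*86*202293 = -1548*202293 = -313149564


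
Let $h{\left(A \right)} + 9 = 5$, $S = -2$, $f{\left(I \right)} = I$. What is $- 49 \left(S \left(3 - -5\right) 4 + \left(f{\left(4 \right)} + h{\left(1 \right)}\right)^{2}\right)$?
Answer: $3136$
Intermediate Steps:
$h{\left(A \right)} = -4$ ($h{\left(A \right)} = -9 + 5 = -4$)
$- 49 \left(S \left(3 - -5\right) 4 + \left(f{\left(4 \right)} + h{\left(1 \right)}\right)^{2}\right) = - 49 \left(- 2 \left(3 - -5\right) 4 + \left(4 - 4\right)^{2}\right) = - 49 \left(- 2 \left(3 + 5\right) 4 + 0^{2}\right) = - 49 \left(\left(-2\right) 8 \cdot 4 + 0\right) = - 49 \left(\left(-16\right) 4 + 0\right) = - 49 \left(-64 + 0\right) = \left(-49\right) \left(-64\right) = 3136$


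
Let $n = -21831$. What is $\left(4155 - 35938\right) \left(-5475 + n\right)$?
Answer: $867866598$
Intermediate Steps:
$\left(4155 - 35938\right) \left(-5475 + n\right) = \left(4155 - 35938\right) \left(-5475 - 21831\right) = \left(-31783\right) \left(-27306\right) = 867866598$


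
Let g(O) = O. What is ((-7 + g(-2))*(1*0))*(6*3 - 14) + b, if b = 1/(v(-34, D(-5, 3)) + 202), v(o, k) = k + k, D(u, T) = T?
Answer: 1/208 ≈ 0.0048077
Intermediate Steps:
v(o, k) = 2*k
b = 1/208 (b = 1/(2*3 + 202) = 1/(6 + 202) = 1/208 ≈ 0.0048077)
((-7 + g(-2))*(1*0))*(6*3 - 14) + b = ((-7 - 2)*(1*0))*(6*3 - 14) + 1/208 = (-9*0)*(18 - 14) + 1/208 = 0*4 + 1/208 = 0 + 1/208 = 1/208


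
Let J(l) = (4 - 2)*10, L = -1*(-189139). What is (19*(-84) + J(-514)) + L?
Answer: 187563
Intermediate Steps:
L = 189139
J(l) = 20 (J(l) = 2*10 = 20)
(19*(-84) + J(-514)) + L = (19*(-84) + 20) + 189139 = (-1596 + 20) + 189139 = -1576 + 189139 = 187563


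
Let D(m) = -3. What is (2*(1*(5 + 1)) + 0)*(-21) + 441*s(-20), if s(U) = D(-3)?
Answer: -1575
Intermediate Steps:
s(U) = -3
(2*(1*(5 + 1)) + 0)*(-21) + 441*s(-20) = (2*(1*(5 + 1)) + 0)*(-21) + 441*(-3) = (2*(1*6) + 0)*(-21) - 1323 = (2*6 + 0)*(-21) - 1323 = (12 + 0)*(-21) - 1323 = 12*(-21) - 1323 = -252 - 1323 = -1575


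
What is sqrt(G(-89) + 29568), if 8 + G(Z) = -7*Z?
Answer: sqrt(30183) ≈ 173.73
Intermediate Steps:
G(Z) = -8 - 7*Z
sqrt(G(-89) + 29568) = sqrt((-8 - 7*(-89)) + 29568) = sqrt((-8 + 623) + 29568) = sqrt(615 + 29568) = sqrt(30183)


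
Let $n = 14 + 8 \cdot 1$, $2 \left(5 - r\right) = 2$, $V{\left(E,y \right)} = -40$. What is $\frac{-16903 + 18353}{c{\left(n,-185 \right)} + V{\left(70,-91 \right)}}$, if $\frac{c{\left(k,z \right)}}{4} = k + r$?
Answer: $\frac{725}{32} \approx 22.656$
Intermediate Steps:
$r = 4$ ($r = 5 - 1 = 4$)
$n = 22$ ($n = 14 + 8 = 22$)
$c{\left(k,z \right)} = 16 + 4 k$ ($c{\left(k,z \right)} = 4 \left(k + 4\right) = 4 \left(4 + k\right) = 16 + 4 k$)
$\frac{-16903 + 18353}{c{\left(n,-185 \right)} + V{\left(70,-91 \right)}} = \frac{-16903 + 18353}{\left(16 + 4 \cdot 22\right) - 40} = \frac{1450}{\left(16 + 88\right) - 40} = \frac{1450}{104 - 40} = \frac{1450}{64} = 1450 \cdot \frac{1}{64} = \frac{725}{32}$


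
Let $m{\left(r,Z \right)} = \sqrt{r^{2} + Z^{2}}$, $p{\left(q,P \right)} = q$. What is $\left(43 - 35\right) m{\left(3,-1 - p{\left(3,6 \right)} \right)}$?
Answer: $40$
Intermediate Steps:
$m{\left(r,Z \right)} = \sqrt{Z^{2} + r^{2}}$
$\left(43 - 35\right) m{\left(3,-1 - p{\left(3,6 \right)} \right)} = \left(43 - 35\right) \sqrt{\left(-1 - 3\right)^{2} + 3^{2}} = 8 \sqrt{\left(-1 - 3\right)^{2} + 9} = 8 \sqrt{\left(-4\right)^{2} + 9} = 8 \sqrt{16 + 9} = 8 \sqrt{25} = 8 \cdot 5 = 40$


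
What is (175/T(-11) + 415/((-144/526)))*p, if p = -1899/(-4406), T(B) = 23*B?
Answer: -5829146135/8917744 ≈ -653.66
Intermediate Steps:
p = 1899/4406 (p = -1899*(-1/4406) = 1899/4406 ≈ 0.43100)
(175/T(-11) + 415/((-144/526)))*p = (175/((23*(-11))) + 415/((-144/526)))*(1899/4406) = (175/(-253) + 415/((-144*1/526)))*(1899/4406) = (175*(-1/253) + 415/(-72/263))*(1899/4406) = (-175/253 + 415*(-263/72))*(1899/4406) = (-175/253 - 109145/72)*(1899/4406) = -27626285/18216*1899/4406 = -5829146135/8917744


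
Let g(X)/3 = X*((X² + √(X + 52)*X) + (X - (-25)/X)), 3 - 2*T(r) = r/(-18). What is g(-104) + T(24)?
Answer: -20052401/6 + 64896*I*√13 ≈ -3.3421e+6 + 2.3399e+5*I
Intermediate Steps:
T(r) = 3/2 + r/36 (T(r) = 3/2 - r/(2*(-18)) = 3/2 - r*(-1)/(2*18) = 3/2 - (-1)*r/36 = 3/2 + r/36)
g(X) = 3*X*(X + X² + 25/X + X*√(52 + X)) (g(X) = 3*(X*((X² + √(X + 52)*X) + (X - (-25)/X))) = 3*(X*((X² + √(52 + X)*X) + (X + 25/X))) = 3*(X*((X² + X*√(52 + X)) + (X + 25/X))) = 3*(X*(X + X² + 25/X + X*√(52 + X))) = 3*X*(X + X² + 25/X + X*√(52 + X)))
g(-104) + T(24) = (75 + 3*(-104)² + 3*(-104)³ + 3*(-104)²*√(52 - 104)) + (3/2 + (1/36)*24) = (75 + 3*10816 + 3*(-1124864) + 3*10816*√(-52)) + (3/2 + ⅔) = (75 + 32448 - 3374592 + 3*10816*(2*I*√13)) + 13/6 = (75 + 32448 - 3374592 + 64896*I*√13) + 13/6 = (-3342069 + 64896*I*√13) + 13/6 = -20052401/6 + 64896*I*√13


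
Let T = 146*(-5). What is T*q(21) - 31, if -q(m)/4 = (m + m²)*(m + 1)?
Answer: 29678849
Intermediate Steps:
q(m) = -4*(1 + m)*(m + m²) (q(m) = -4*(m + m²)*(m + 1) = -4*(m + m²)*(1 + m) = -4*(1 + m)*(m + m²))
T = -730
T*q(21) - 31 = -(-2920)*21*(1 + 21² + 2*21) - 31 = -(-2920)*21*(1 + 441 + 42) - 31 = -(-2920)*21*484 - 31 = -730*(-40656) - 31 = 29678880 - 31 = 29678849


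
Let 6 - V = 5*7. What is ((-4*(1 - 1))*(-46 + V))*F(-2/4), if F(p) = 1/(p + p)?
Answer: 0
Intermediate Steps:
F(p) = 1/(2*p)
V = -29 (V = 6 - 5*7 = 6 - 1*35 = 6 - 35 = -29)
((-4*(1 - 1))*(-46 + V))*F(-2/4) = ((-4*(1 - 1))*(-46 - 29))*(1/(2*((-2/4)))) = (-4*0*(-75))*(1/(2*((-2*¼)))) = (0*(-75))*(1/(2*(-½))) = 0*((½)*(-2)) = 0*(-1) = 0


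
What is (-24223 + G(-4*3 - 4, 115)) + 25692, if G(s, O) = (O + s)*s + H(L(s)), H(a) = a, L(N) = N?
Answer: -131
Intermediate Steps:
G(s, O) = s + s*(O + s) (G(s, O) = (O + s)*s + s = s*(O + s) + s = s + s*(O + s))
(-24223 + G(-4*3 - 4, 115)) + 25692 = (-24223 + (-4*3 - 4)*(1 + 115 + (-4*3 - 4))) + 25692 = (-24223 + (-12 - 4)*(1 + 115 + (-12 - 4))) + 25692 = (-24223 - 16*(1 + 115 - 16)) + 25692 = (-24223 - 16*100) + 25692 = (-24223 - 1600) + 25692 = -25823 + 25692 = -131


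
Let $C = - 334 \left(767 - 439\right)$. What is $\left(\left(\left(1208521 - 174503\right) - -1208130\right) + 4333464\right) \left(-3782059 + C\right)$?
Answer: $-25589723990932$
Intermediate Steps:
$C = -109552$ ($C = \left(-334\right) 328 = -109552$)
$\left(\left(\left(1208521 - 174503\right) - -1208130\right) + 4333464\right) \left(-3782059 + C\right) = \left(\left(\left(1208521 - 174503\right) - -1208130\right) + 4333464\right) \left(-3782059 - 109552\right) = \left(\left(\left(1208521 - 174503\right) + 1208130\right) + 4333464\right) \left(-3891611\right) = \left(\left(1034018 + 1208130\right) + 4333464\right) \left(-3891611\right) = \left(2242148 + 4333464\right) \left(-3891611\right) = 6575612 \left(-3891611\right) = -25589723990932$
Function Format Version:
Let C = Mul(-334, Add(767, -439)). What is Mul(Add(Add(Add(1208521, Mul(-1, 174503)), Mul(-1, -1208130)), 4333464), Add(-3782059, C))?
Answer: -25589723990932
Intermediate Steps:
C = -109552 (C = Mul(-334, 328) = -109552)
Mul(Add(Add(Add(1208521, Mul(-1, 174503)), Mul(-1, -1208130)), 4333464), Add(-3782059, C)) = Mul(Add(Add(Add(1208521, Mul(-1, 174503)), Mul(-1, -1208130)), 4333464), Add(-3782059, -109552)) = Mul(Add(Add(Add(1208521, -174503), 1208130), 4333464), -3891611) = Mul(Add(Add(1034018, 1208130), 4333464), -3891611) = Mul(Add(2242148, 4333464), -3891611) = Mul(6575612, -3891611) = -25589723990932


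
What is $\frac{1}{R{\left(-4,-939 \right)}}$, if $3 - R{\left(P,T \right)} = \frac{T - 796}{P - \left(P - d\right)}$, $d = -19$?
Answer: $- \frac{19}{1678} \approx -0.011323$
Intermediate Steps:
$R{\left(P,T \right)} = - \frac{739}{19} + \frac{T}{19}$ ($R{\left(P,T \right)} = 3 - \frac{T - 796}{P - \left(19 + P\right)} = 3 - \frac{-796 + T}{-19} = 3 - \left(-796 + T\right) \left(- \frac{1}{19}\right) = 3 - \left(\frac{796}{19} - \frac{T}{19}\right) = 3 + \left(- \frac{796}{19} + \frac{T}{19}\right) = - \frac{739}{19} + \frac{T}{19}$)
$\frac{1}{R{\left(-4,-939 \right)}} = \frac{1}{- \frac{739}{19} + \frac{1}{19} \left(-939\right)} = \frac{1}{- \frac{739}{19} - \frac{939}{19}} = \frac{1}{- \frac{1678}{19}} = - \frac{19}{1678}$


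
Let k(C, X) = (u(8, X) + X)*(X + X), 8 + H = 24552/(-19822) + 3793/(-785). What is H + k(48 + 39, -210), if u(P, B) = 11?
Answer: 59104928467/707285 ≈ 83566.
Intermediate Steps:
H = -9951833/707285 (H = -8 + (24552/(-19822) + 3793/(-785)) = -8 + (24552*(-1/19822) + 3793*(-1/785)) = -8 + (-1116/901 - 3793/785) = -8 - 4293553/707285 = -9951833/707285 ≈ -14.070)
k(C, X) = 2*X*(11 + X) (k(C, X) = (11 + X)*(X + X) = (11 + X)*(2*X) = 2*X*(11 + X))
H + k(48 + 39, -210) = -9951833/707285 + 2*(-210)*(11 - 210) = -9951833/707285 + 2*(-210)*(-199) = -9951833/707285 + 83580 = 59104928467/707285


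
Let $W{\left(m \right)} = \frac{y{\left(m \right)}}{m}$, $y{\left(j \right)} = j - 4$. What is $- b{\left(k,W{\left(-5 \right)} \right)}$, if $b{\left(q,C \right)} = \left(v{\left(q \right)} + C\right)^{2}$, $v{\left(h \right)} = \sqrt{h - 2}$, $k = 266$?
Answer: $- \frac{6681}{25} - \frac{36 \sqrt{66}}{5} \approx -325.73$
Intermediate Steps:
$v{\left(h \right)} = \sqrt{-2 + h}$
$y{\left(j \right)} = -4 + j$
$W{\left(m \right)} = \frac{-4 + m}{m}$
$b{\left(q,C \right)} = \left(C + \sqrt{-2 + q}\right)^{2}$ ($b{\left(q,C \right)} = \left(\sqrt{-2 + q} + C\right)^{2} = \left(C + \sqrt{-2 + q}\right)^{2}$)
$- b{\left(k,W{\left(-5 \right)} \right)} = - \left(\frac{-4 - 5}{-5} + \sqrt{-2 + 266}\right)^{2} = - \left(\left(- \frac{1}{5}\right) \left(-9\right) + \sqrt{264}\right)^{2} = - \left(\frac{9}{5} + 2 \sqrt{66}\right)^{2}$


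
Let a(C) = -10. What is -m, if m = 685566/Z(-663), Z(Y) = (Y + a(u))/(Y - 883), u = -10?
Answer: -1059885036/673 ≈ -1.5749e+6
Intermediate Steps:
Z(Y) = (-10 + Y)/(-883 + Y) (Z(Y) = (Y - 10)/(Y - 883) = (-10 + Y)/(-883 + Y))
m = 1059885036/673 (m = 685566/(((-10 - 663)/(-883 - 663))) = 685566/((-673/(-1546))) = 685566/((-1/1546*(-673))) = 685566/(673/1546) = 685566*(1546/673) = 1059885036/673 ≈ 1.5749e+6)
-m = -1*1059885036/673 = -1059885036/673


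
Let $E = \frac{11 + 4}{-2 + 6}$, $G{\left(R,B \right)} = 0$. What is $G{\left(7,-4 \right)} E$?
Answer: $0$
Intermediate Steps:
$E = \frac{15}{4} \approx 3.75$
$G{\left(7,-4 \right)} E = 0 \cdot \frac{15}{4} = 0$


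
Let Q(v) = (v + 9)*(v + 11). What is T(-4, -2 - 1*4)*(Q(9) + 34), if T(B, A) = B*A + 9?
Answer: 13002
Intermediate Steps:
Q(v) = (9 + v)*(11 + v)
T(B, A) = 9 + A*B (T(B, A) = A*B + 9 = 9 + A*B)
T(-4, -2 - 1*4)*(Q(9) + 34) = (9 + (-2 - 1*4)*(-4))*((99 + 9**2 + 20*9) + 34) = (9 + (-2 - 4)*(-4))*((99 + 81 + 180) + 34) = (9 - 6*(-4))*(360 + 34) = (9 + 24)*394 = 33*394 = 13002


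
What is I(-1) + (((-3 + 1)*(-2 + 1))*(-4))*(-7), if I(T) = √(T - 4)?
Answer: 56 + I*√5 ≈ 56.0 + 2.2361*I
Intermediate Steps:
I(T) = √(-4 + T)
I(-1) + (((-3 + 1)*(-2 + 1))*(-4))*(-7) = √(-4 - 1) + (((-3 + 1)*(-2 + 1))*(-4))*(-7) = √(-5) + (-2*(-1)*(-4))*(-7) = I*√5 + (2*(-4))*(-7) = I*√5 - 8*(-7) = I*√5 + 56 = 56 + I*√5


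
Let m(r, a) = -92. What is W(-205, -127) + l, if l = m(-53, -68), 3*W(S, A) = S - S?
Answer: -92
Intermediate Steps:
W(S, A) = 0 (W(S, A) = (S - S)/3 = (1/3)*0 = 0)
l = -92
W(-205, -127) + l = 0 - 92 = -92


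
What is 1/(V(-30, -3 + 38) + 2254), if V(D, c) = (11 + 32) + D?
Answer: 1/2267 ≈ 0.00044111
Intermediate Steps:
V(D, c) = 43 + D
1/(V(-30, -3 + 38) + 2254) = 1/((43 - 30) + 2254) = 1/(13 + 2254) = 1/2267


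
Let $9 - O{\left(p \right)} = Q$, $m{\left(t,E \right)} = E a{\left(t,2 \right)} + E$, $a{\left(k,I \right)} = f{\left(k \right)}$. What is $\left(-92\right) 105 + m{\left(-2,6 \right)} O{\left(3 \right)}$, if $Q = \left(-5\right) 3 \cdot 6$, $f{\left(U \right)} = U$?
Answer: $-10254$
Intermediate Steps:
$a{\left(k,I \right)} = k$
$m{\left(t,E \right)} = E + E t$ ($m{\left(t,E \right)} = E t + E = E + E t$)
$Q = -90$ ($Q = \left(-15\right) 6 = -90$)
$O{\left(p \right)} = 99$ ($O{\left(p \right)} = 9 - -90 = 9 + 90 = 99$)
$\left(-92\right) 105 + m{\left(-2,6 \right)} O{\left(3 \right)} = \left(-92\right) 105 + 6 \left(1 - 2\right) 99 = -9660 + 6 \left(-1\right) 99 = -9660 - 594 = -10254$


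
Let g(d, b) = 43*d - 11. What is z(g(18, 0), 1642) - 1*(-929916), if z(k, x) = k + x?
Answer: 932321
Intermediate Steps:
g(d, b) = -11 + 43*d
z(g(18, 0), 1642) - 1*(-929916) = ((-11 + 43*18) + 1642) - 1*(-929916) = ((-11 + 774) + 1642) + 929916 = (763 + 1642) + 929916 = 2405 + 929916 = 932321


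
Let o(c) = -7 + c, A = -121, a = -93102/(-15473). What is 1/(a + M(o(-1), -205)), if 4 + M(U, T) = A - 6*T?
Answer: 15473/17190767 ≈ 0.00090008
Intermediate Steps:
a = 93102/15473 (a = -93102*(-1/15473) = 93102/15473 ≈ 6.0171)
M(U, T) = -125 - 6*T (M(U, T) = -4 + (-121 - 6*T) = -125 - 6*T)
1/(a + M(o(-1), -205)) = 1/(93102/15473 + (-125 - 6*(-205))) = 1/(93102/15473 + (-125 + 1230)) = 1/(93102/15473 + 1105) = 1/(17190767/15473) = 15473/17190767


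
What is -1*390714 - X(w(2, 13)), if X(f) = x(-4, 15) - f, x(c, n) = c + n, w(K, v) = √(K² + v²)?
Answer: -390725 + √173 ≈ -3.9071e+5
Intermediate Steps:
X(f) = 11 - f (X(f) = (-4 + 15) - f = 11 - f)
-1*390714 - X(w(2, 13)) = -1*390714 - (11 - √(2² + 13²)) = -390714 - (11 - √(4 + 169)) = -390714 - (11 - √173) = -390714 + (-11 + √173) = -390725 + √173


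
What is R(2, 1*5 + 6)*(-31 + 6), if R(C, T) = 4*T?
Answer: -1100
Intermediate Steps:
R(2, 1*5 + 6)*(-31 + 6) = (4*(1*5 + 6))*(-31 + 6) = (4*(5 + 6))*(-25) = (4*11)*(-25) = 44*(-25) = -1100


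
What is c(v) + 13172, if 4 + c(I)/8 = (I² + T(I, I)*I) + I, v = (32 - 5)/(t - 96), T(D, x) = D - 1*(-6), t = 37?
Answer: 45662796/3481 ≈ 13118.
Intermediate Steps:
T(D, x) = 6 + D (T(D, x) = D + 6 = 6 + D)
v = -27/59 (v = (32 - 5)/(37 - 96) = 27/(-59) = 27*(-1/59) = -27/59 ≈ -0.45763)
c(I) = -32 + 8*I + 8*I² + 8*I*(6 + I) (c(I) = -32 + 8*((I² + (6 + I)*I) + I) = -32 + 8*((I² + I*(6 + I)) + I) = -32 + 8*(I + I² + I*(6 + I)) = -32 + (8*I + 8*I² + 8*I*(6 + I)) = -32 + 8*I + 8*I² + 8*I*(6 + I))
c(v) + 13172 = (-32 + 16*(-27/59)² + 56*(-27/59)) + 13172 = (-32 + 16*(729/3481) - 1512/59) + 13172 = (-32 + 11664/3481 - 1512/59) + 13172 = -188936/3481 + 13172 = 45662796/3481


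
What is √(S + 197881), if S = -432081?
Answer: 10*I*√2342 ≈ 483.94*I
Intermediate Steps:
√(S + 197881) = √(-432081 + 197881) = √(-234200) = 10*I*√2342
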